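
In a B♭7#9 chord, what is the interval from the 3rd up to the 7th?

diminished 5th

B♭7#9 is spelled B♭ D F A♭ C♯.
So we need the interval from D up to A♭.
D up to A♭ is 6 semitones, a half step narrower than a perfect fifth, so the interval is diminished.
This 3–7 tritone is the characteristic tension at the heart of the dominant sound.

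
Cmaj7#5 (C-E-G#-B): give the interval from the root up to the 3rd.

M3

The root is C and the 3rd is E.
C up to E spans 3 letter names and 4 semitones — a major third.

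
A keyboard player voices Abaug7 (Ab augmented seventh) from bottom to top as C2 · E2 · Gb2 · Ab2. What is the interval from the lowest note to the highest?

minor sixth

The outer voices are C2 and Ab2.
C up to Ab is 8 semitones, a half step narrower than a major sixth, so the interval is minor.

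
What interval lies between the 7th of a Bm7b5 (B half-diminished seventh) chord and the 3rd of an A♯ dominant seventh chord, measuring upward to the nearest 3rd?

Bm7b5 (B half-diminished seventh) has A as its 7th, and A♯ dominant seventh has C𝄪 as its 3rd.
3 letter names make it a third; at 5 semitones (a half step wider than major) the quality is augmented.

A3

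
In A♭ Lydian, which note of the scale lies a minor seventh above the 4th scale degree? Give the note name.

The scale is A♭ B♭ C D E♭ F G.
The 4th scale degree is D; a minor seventh above that is C — scale degree 3.

C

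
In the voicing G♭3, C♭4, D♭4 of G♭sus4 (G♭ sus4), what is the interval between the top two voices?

major second

Those voices are C♭4 and D♭4.
Counting 2 letters and 2 half steps from C♭ gives a major second.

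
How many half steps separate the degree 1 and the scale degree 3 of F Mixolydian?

The scale is F G A B♭ C D E♭.
F up to A is a major third — 4 semitones.

4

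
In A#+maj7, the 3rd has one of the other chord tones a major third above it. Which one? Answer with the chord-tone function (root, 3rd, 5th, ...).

5th

Spelling the chord: A#–C##–E##–G##.
The 3rd is C##. A major third above C## is E##.
E## is the chord's 5th.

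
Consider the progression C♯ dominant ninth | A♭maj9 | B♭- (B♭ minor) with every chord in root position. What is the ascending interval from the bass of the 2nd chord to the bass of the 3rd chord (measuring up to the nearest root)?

major 2nd

The roots are A♭ and B♭.
Counting 2 letters and 2 half steps from A♭ gives a major second.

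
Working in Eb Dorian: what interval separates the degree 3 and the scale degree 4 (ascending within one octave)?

M2

The scale runs Eb F Gb Ab Bb C Db.
The degree 3 is Gb and the scale degree 4 is Ab.
Gb up to Ab spans 2 letter names and 2 semitones — a major second.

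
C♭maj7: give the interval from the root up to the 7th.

major seventh

The chord tones of C♭M7 are C♭, E♭, G♭, B♭.
That puts C♭ below B♭.
Counting 7 letters and 11 half steps from C♭ gives a major seventh.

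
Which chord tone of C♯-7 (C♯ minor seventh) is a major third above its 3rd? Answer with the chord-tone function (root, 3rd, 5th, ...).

C♯min7 is spelled C♯–E–G♯–B.
The 3rd is E. A major third above E is G♯.
G♯ is the chord's 5th.

5th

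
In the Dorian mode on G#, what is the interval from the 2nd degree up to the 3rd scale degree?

The scale runs G# A# B C# D# E# F#.
The 2nd degree is A# and the degree 3 is B.
A# up to B is 1 semitone, a half step narrower than a major second, so the interval is minor.

minor second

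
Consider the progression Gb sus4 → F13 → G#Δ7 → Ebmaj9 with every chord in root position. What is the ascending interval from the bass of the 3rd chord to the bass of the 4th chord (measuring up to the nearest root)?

The roots are G# and Eb.
6 letter names make it a sixth; at 7 semitones (a whole step narrower than major) the quality is diminished.

diminished sixth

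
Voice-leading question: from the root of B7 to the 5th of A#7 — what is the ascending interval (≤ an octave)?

The root of B7 is B; the 5th of A#7 is E#.
B up to E# is 6 semitones, a half step wider than a perfect fourth, so the interval is augmented.

augmented fourth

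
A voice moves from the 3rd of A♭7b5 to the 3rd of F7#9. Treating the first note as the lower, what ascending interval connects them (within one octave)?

A♭7b5 has C as its 3rd, and F7#9 has A as its 3rd.
Counting 6 letters and 9 half steps from C gives a major sixth.

major 6th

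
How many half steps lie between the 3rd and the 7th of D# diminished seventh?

The chord tones of D# diminished seventh are D#–F#–A–C.
F# to C is a diminished fifth: 6 semitones.

6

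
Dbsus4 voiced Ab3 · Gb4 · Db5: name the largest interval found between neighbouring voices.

minor 7th

Adjacent intervals: Ab3→Gb4 = minor seventh; Gb4→Db5 = perfect fifth.
The largest is Ab3 to Gb4, a minor seventh (10 semitones).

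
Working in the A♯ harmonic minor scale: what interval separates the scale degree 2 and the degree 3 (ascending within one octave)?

Spelling the A♯ harmonic minor scale: A♯ B♯ C♯ D♯ E♯ F♯ G𝄪.
That puts B♯ below C♯.
2 letter names make it a second; at 1 semitone (a half step narrower than major) the quality is minor.

minor second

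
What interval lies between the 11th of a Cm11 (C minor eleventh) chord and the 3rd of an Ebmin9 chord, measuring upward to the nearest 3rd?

minor second

Cm11 (C minor eleventh) has F as its 11th, and Ebmin9 has Gb as its 3rd.
2 letter names make it a second; at 1 semitone (a half step narrower than major) the quality is minor.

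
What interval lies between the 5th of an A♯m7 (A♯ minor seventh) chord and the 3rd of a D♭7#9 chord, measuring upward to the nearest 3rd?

A♯m7 (A♯ minor seventh) has E♯ as its 5th, and D♭7#9 has F as its 3rd.
2 letter names make it a second; at 0 semitones (a whole step narrower than major) the quality is diminished.

diminished second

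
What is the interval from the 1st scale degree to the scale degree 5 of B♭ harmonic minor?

B♭ harmonic minor: B♭ C D♭ E♭ F G♭ A.
That puts B♭ below F.
From B♭ to F is 7 semitones, exactly the perfect fifth.

perfect fifth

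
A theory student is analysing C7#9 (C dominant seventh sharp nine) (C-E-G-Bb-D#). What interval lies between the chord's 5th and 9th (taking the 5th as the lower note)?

5th = G; 9th = D#.
G up to D# is 8 semitones, a half step wider than a perfect fifth, so the interval is augmented.

A5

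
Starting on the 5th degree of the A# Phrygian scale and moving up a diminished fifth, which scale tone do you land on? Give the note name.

The scale is A# B C# D# E# F# G#.
The 5th degree is E#; a diminished fifth above that is B — scale degree 2.

B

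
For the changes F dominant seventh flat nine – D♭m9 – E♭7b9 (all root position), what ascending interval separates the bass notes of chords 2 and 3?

major second

The roots are D♭ and E♭.
Counting 2 letters and 2 half steps from D♭ gives a major second.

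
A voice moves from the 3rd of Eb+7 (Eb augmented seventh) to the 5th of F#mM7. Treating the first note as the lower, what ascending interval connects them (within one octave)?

augmented fourth

The 3rd of Eb+7 (Eb augmented seventh) is G; the 5th of F#mM7 is C#.
From G to C#: 6 semitones over a fourth = augmented.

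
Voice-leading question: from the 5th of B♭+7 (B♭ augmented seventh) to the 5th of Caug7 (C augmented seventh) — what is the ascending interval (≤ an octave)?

The 5th of B♭+7 (B♭ augmented seventh) is F♯; the 5th of Caug7 (C augmented seventh) is G♯.
From F♯ to G♯ is 2 semitones, exactly the major second.

major 2nd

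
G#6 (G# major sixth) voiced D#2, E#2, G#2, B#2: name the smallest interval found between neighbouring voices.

Adjacent intervals: D#2→E#2 = major second; E#2→G#2 = minor third; G#2→B#2 = major third.
The smallest is D#2 to E#2, a major second (2 semitones).

M2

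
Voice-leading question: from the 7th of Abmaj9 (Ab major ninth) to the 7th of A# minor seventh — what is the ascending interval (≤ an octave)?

Abmaj9 (Ab major ninth) has G as its 7th, and A# minor seventh has G# as its 7th.
G up to G# is 1 semitone, a half step wider than a perfect unison, so the interval is augmented.

augmented unison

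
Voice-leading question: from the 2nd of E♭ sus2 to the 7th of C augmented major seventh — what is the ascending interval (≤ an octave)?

E♭ sus2 has F as its 2nd, and C augmented major seventh has B as its 7th.
4 letter names make it a fourth; at 6 semitones (a half step wider than perfect) the quality is augmented.

augmented 4th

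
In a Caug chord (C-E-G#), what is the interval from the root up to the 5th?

augmented fifth

Root = C; 5th = G#.
C up to G# is 8 semitones, a half step wider than a perfect fifth, so the interval is augmented.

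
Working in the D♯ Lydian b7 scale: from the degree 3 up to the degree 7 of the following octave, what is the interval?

diminished twelfth

The scale runs D♯ E♯ F𝄪 G𝄪 A♯ B♯ C♯.
The degree 3 is F𝄪 and the 7th scale degree (up an octave) is C♯.
12 letter names make it a twelfth; at 18 semitones (a half step narrower than perfect) the quality is diminished.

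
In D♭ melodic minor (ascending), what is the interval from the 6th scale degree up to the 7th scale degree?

major second

The scale runs D♭ E♭ F♭ G♭ A♭ B♭ C.
So we need the interval from B♭ up to C.
B♭ up to C spans 2 letter names and 2 semitones — a major second.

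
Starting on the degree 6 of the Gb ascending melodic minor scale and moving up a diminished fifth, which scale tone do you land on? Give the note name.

The scale is Gb Ab Bbb Cb Db Eb F.
The degree 6 is Eb; a diminished fifth above that is Bbb — scale degree 3.

Bbb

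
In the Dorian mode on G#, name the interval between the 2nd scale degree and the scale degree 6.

Spelling the Dorian mode on G#: G# A# B C# D# E# F#.
2nd scale degree = A#; degree 6 = E#.
From A# to E# is 7 semitones, exactly the perfect fifth.

perfect fifth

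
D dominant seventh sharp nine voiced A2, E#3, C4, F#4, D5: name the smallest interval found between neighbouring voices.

Adjacent intervals: A2→E#3 = augmented fifth; E#3→C4 = diminished sixth; C4→F#4 = augmented fourth; F#4→D5 = minor sixth.
The smallest is C4 to F#4, an augmented fourth (6 semitones).

A4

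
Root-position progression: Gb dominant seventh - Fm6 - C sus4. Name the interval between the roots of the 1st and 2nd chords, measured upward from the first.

The roots are Gb and F.
Counting 7 letters and 11 half steps from Gb gives a major seventh.

major seventh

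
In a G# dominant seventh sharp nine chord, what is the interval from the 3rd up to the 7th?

G#7#9 is spelled G#-B#-D#-F#-A##.
So we need the interval from B# up to F#.
B# up to F# is 6 semitones, a half step narrower than a perfect fifth, so the interval is diminished.
That tritone between 3rd and 7th is what gives the dominant seventh its pull toward resolution.

diminished fifth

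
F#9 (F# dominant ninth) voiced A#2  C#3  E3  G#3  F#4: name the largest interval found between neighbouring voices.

minor seventh

Adjacent intervals: A#2→C#3 = minor third; C#3→E3 = minor third; E3→G#3 = major third; G#3→F#4 = minor seventh.
The largest is G#3 to F#4, a minor seventh (10 semitones).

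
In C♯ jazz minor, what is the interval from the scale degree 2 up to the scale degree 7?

C♯ melodic minor: C♯ D♯ E F♯ G♯ A♯ B♯.
That puts D♯ below B♯.
Counting 6 letters and 9 half steps from D♯ gives a major sixth.

major sixth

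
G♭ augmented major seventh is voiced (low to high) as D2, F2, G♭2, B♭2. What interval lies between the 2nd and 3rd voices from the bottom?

minor second

Those voices are F2 and G♭2.
From F to G♭: 1 semitone over a second = minor.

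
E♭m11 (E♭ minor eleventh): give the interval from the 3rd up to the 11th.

E♭m11 (E♭ minor eleventh): E♭ G♭ B♭ D♭ F A♭.
The 3rd is G♭ and the 11th is A♭.
G♭ up to A♭ spans 9 letter names and 14 semitones — a major ninth.

major ninth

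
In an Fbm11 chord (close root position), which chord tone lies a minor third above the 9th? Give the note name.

The chord tones of Fbm11 are Fb, Abb, Cb, Ebb, Gb, Bbb.
The 9th is Gb. A minor third above Gb is Bbb.
Bbb is the chord's 11th.

Bbb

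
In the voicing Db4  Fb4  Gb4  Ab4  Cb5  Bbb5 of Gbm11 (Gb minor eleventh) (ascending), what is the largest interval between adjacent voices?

Adjacent intervals: Db4→Fb4 = minor third; Fb4→Gb4 = major second; Gb4→Ab4 = major second; Ab4→Cb5 = minor third; Cb5→Bbb5 = minor seventh.
The largest is Cb5 to Bbb5, a minor seventh (10 semitones).

minor 7th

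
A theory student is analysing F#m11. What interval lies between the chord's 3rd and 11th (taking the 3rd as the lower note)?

major ninth

F# minor eleventh is spelled F# A C# E G# B.
So we need the interval from A up to B.
A up to B spans 9 letter names and 14 semitones — a major ninth.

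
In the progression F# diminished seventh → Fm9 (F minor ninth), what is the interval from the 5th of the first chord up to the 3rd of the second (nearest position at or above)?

F# diminished seventh has C as its 5th, and Fm9 (F minor ninth) has Ab as its 3rd.
6 letter names make it a sixth; at 8 semitones (a half step narrower than major) the quality is minor.

minor sixth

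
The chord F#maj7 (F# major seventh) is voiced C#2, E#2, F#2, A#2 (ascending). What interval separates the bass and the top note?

major 6th

The outer voices are C#2 and A#2.
C# up to A# spans 6 letter names and 9 semitones — a major sixth.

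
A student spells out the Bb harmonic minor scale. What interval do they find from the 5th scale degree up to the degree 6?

Bb harmonic minor: Bb C Db Eb F Gb A.
The 5th scale degree is F and the scale degree 6 is Gb.
From F to Gb: 1 semitone over a second = minor.

minor second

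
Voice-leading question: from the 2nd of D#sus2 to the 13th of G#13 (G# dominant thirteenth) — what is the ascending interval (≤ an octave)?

perfect 1st

D#sus2 has E# as its 2nd, and G#13 (G# dominant thirteenth) has E# as its 13th.
Counting 1 letters and 0 half steps from E# gives a perfect unison.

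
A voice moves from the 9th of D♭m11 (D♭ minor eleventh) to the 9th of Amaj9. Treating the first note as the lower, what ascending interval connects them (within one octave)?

The 9th of D♭m11 (D♭ minor eleventh) is E♭; the 9th of Amaj9 is B.
E♭ up to B is 8 semitones, a half step wider than a perfect fifth, so the interval is augmented.

augmented 5th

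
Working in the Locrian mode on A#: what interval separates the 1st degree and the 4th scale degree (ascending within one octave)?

perfect fourth

A# locrian: A# B C# D# E F# G#.
The 1st degree is A# and the 4th scale degree is D#.
From A# to D# is 5 semitones, exactly the perfect fourth.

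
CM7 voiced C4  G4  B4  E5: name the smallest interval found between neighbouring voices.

Adjacent intervals: C4→G4 = perfect fifth; G4→B4 = major third; B4→E5 = perfect fourth.
The smallest is G4 to B4, a major third (4 semitones).

major third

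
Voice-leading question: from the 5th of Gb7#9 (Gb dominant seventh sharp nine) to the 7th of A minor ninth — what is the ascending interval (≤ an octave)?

Gb7#9 (Gb dominant seventh sharp nine) has Db as its 5th, and A minor ninth has G as its 7th.
4 letter names make it a fourth; at 6 semitones (a half step wider than perfect) the quality is augmented.

augmented fourth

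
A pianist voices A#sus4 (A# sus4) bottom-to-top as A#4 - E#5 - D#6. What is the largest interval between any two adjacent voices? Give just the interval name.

minor seventh

Adjacent intervals: A#4→E#5 = perfect fifth; E#5→D#6 = minor seventh.
The largest is E#5 to D#6, a minor seventh (10 semitones).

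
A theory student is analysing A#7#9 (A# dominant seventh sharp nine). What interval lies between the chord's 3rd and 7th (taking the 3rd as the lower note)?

The chord tones of A#7#9 (A# dominant seventh sharp nine) are A#-C##-E#-G#-B##.
That puts C## below G#.
From C## to G#: 6 semitones over a fifth = diminished.

diminished fifth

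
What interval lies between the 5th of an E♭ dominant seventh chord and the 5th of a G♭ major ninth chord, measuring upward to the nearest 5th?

minor third

E♭ dominant seventh has B♭ as its 5th, and G♭ major ninth has D♭ as its 5th.
3 letter names make it a third; at 3 semitones (a half step narrower than major) the quality is minor.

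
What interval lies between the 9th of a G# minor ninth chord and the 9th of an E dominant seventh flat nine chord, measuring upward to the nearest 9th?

diminished sixth

G# minor ninth has A# as its 9th, and E dominant seventh flat nine has F as its 9th.
From A# to F: 7 semitones over a sixth = diminished.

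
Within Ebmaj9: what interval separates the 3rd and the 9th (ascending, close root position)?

minor 7th

Ebmaj9: Eb G Bb D F.
So we need the interval from G up to F.
G up to F is 10 semitones, a half step narrower than a major seventh, so the interval is minor.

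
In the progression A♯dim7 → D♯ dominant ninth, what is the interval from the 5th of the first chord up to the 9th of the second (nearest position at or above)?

augmented unison

A♯dim7 has E as its 5th, and D♯ dominant ninth has E♯ as its 9th.
From E to E♯: 1 semitone over a unison = augmented.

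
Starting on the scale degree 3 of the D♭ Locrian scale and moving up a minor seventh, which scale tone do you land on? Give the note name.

Ebb

The scale is D♭ E𝄫 F♭ G♭ A𝄫 B𝄫 C♭.
The scale degree 3 is F♭; a minor seventh above that is E𝄫 — scale degree 2.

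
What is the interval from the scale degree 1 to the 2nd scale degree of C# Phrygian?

minor 2nd

C# phrygian: C# D E F# G# A B.
So we need the interval from C# up to D.
2 letter names make it a second; at 1 semitone (a half step narrower than major) the quality is minor.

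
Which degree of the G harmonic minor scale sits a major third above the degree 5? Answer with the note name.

The scale is G A Bb C D Eb F#.
The degree 5 is D; a major third above that is F# — scale degree 7.

F#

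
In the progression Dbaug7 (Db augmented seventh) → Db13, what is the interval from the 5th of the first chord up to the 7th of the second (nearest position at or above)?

Dbaug7 (Db augmented seventh) has A as its 5th, and Db13 has Cb as its 7th.
From A to Cb: 2 semitones over a third = diminished.

diminished third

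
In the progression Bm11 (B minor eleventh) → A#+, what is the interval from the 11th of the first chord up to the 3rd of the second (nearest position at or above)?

The 11th of Bm11 (B minor eleventh) is E; the 3rd of A#+ is C##.
6 letter names make it a sixth; at 10 semitones (a half step wider than major) the quality is augmented.

augmented sixth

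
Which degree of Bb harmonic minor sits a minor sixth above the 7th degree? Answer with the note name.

F

The scale is Bb C Db Eb F Gb A.
The 7th degree is A; a minor sixth above that is F — scale degree 5.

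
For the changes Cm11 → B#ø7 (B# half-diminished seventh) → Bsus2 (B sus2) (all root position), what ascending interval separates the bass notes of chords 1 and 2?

augmented seventh

The roots are C and B#.
C up to B# is 12 semitones, a half step wider than a major seventh, so the interval is augmented.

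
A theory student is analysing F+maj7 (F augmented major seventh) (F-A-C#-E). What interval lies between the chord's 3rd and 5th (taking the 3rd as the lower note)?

So we need the interval from A up to C#.
Counting 3 letters and 4 half steps from A gives a major third.

M3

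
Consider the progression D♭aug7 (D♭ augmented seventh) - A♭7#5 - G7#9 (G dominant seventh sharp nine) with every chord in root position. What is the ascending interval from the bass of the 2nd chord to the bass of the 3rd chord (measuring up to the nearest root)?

The roots are A♭ and G.
Counting 7 letters and 11 half steps from A♭ gives a major seventh.

major seventh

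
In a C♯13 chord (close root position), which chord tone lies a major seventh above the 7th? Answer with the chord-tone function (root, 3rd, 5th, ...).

C♯ dominant thirteenth is spelled C♯–E♯–G♯–B–D♯–A♯.
The 7th is B. A major seventh above B is A♯.
A♯ is the chord's 13th.

13th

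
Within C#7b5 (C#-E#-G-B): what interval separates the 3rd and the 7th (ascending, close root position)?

So we need the interval from E# up to B.
E# up to B is 6 semitones, a half step narrower than a perfect fifth, so the interval is diminished.

diminished fifth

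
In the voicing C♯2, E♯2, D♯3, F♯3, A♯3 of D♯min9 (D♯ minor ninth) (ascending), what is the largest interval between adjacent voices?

minor 7th

Adjacent intervals: C♯2→E♯2 = major third; E♯2→D♯3 = minor seventh; D♯3→F♯3 = minor third; F♯3→A♯3 = major third.
The largest is E♯2 to D♯3, a minor seventh (10 semitones).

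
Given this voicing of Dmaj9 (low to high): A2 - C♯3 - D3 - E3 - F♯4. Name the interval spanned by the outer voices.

major thirteenth

The outer voices are A2 and F♯4.
A up to F♯ spans 13 letter names and 21 semitones — a major thirteenth.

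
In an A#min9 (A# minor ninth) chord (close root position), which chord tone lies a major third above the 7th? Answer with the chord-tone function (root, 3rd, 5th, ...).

Spelling the chord: A#-C#-E#-G#-B#.
The 7th is G#. A major third above G# is B#.
B# is the chord's 9th.

9th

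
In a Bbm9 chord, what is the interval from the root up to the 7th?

minor 7th

Bbm9 (Bb minor ninth) is spelled Bb Db F Ab C.
Root = Bb; 7th = Ab.
Bb up to Ab is 10 semitones, a half step narrower than a major seventh, so the interval is minor.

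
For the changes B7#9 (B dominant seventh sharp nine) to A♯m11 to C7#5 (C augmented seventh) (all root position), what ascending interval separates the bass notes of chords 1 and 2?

major seventh

The roots are B and A♯.
Counting 7 letters and 11 half steps from B gives a major seventh.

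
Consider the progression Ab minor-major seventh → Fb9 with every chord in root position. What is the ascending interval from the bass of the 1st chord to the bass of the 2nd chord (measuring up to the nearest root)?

The roots are Ab and Fb.
6 letter names make it a sixth; at 8 semitones (a half step narrower than major) the quality is minor.

m6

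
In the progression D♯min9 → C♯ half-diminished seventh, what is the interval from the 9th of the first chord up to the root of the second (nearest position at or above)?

D♯min9 has E♯ as its 9th, and C♯ half-diminished seventh has C♯ as its root.
6 letter names make it a sixth; at 8 semitones (a half step narrower than major) the quality is minor.

minor sixth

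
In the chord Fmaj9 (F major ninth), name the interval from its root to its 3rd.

major third

F major ninth: F A C E G.
That puts F below A.
Counting 3 letters and 4 half steps from F gives a major third.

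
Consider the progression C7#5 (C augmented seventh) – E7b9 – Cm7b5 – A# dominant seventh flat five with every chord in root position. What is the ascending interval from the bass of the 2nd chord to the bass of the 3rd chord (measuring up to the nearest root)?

The roots are E and C.
From E to C: 8 semitones over a sixth = minor.

minor sixth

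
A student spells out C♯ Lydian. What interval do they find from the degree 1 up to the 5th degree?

C♯ lydian: C♯ D♯ E♯ F𝄪 G♯ A♯ B♯.
The degree 1 is C♯ and the 5th degree is G♯.
C♯ up to G♯ spans 5 letter names and 7 semitones — a perfect fifth.

perfect fifth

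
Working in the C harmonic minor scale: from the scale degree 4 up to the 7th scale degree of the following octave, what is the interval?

C harmonic minor: C D E♭ F G A♭ B.
Scale degree 4 = F; scale degree 7 (up an octave) = B.
11 letter names make it an eleventh; at 18 semitones (a half step wider than perfect) the quality is augmented.

augmented eleventh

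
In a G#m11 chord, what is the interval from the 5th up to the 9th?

The chord tones of G#m11 are G#-B-D#-F#-A#-C#.
5th = D#; 9th = A#.
D# up to A# spans 5 letter names and 7 semitones — a perfect fifth.

perfect fifth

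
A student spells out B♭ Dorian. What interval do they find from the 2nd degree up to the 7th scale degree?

minor sixth

B♭ dorian: B♭ C D♭ E♭ F G A♭.
The 2nd degree is C and the scale degree 7 is A♭.
From C to A♭: 8 semitones over a sixth = minor.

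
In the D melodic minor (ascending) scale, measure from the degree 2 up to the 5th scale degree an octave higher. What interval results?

D melodic minor: D E F G A B C#.
Degree 2 = E; 5th degree (up an octave) = A.
E up to A spans 11 letter names and 17 semitones — a perfect eleventh.

perfect eleventh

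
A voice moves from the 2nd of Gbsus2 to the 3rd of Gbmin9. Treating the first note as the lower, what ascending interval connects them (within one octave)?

minor 2nd

Gbsus2 has Ab as its 2nd, and Gbmin9 has Bbb as its 3rd.
Ab up to Bbb is 1 semitone, a half step narrower than a major second, so the interval is minor.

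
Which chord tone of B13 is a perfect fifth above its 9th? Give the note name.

G#

B13 is spelled B–D#–F#–A–C#–G#.
The 9th is C#. A perfect fifth above C# is G#.
G# is the chord's 13th.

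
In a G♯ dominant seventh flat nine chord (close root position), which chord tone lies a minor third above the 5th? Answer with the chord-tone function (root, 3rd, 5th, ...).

7th

G♯7b9 is spelled G♯-B♯-D♯-F♯-A.
The 5th is D♯. A minor third above D♯ is F♯.
F♯ is the chord's 7th.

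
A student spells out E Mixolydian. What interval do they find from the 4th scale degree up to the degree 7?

The scale runs E F# G# A B C# D.
That puts A below D.
A up to D spans 4 letter names and 5 semitones — a perfect fourth.

perfect 4th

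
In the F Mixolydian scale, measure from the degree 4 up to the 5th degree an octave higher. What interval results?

F mixolydian: F G A Bb C D Eb.
So we need the interval from Bb up to C.
Counting 9 letters and 14 half steps from Bb gives a major ninth.

major ninth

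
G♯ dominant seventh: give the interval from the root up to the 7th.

minor seventh

The chord tones of G♯ dominant seventh are G♯–B♯–D♯–F♯.
So we need the interval from G♯ up to F♯.
From G♯ to F♯: 10 semitones over a seventh = minor.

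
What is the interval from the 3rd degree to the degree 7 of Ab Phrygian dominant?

diminished fifth

Spelling Ab Phrygian dominant: Ab Bbb C Db Eb Fb Gb.
The 3rd degree is C and the scale degree 7 is Gb.
From C to Gb: 6 semitones over a fifth = diminished.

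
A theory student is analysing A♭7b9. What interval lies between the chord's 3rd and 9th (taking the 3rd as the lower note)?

diminished 7th

A♭7b9 is spelled A♭-C-E♭-G♭-B𝄫.
The 3rd is C and the 9th is B𝄫.
7 letter names make it a seventh; at 9 semitones (a whole step narrower than major) the quality is diminished.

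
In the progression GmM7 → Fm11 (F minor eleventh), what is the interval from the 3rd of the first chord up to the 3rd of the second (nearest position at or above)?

GmM7 has Bb as its 3rd, and Fm11 (F minor eleventh) has Ab as its 3rd.
Bb up to Ab is 10 semitones, a half step narrower than a major seventh, so the interval is minor.

minor seventh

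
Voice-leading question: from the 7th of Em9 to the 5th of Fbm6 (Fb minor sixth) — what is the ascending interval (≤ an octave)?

diminished seventh

Em9 has D as its 7th, and Fbm6 (Fb minor sixth) has Cb as its 5th.
From D to Cb: 9 semitones over a seventh = diminished.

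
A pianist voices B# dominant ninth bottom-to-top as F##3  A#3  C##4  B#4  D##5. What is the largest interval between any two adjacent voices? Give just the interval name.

minor seventh

Adjacent intervals: F##3→A#3 = minor third; A#3→C##4 = major third; C##4→B#4 = minor seventh; B#4→D##5 = major third.
The largest is C##4 to B#4, a minor seventh (10 semitones).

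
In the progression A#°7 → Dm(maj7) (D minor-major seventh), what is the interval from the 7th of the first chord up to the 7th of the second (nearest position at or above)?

augmented fourth

The 7th of A#°7 is G; the 7th of Dm(maj7) (D minor-major seventh) is C#.
From G to C#: 6 semitones over a fourth = augmented.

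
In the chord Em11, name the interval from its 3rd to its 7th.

Em11 (E minor eleventh): E-G-B-D-F#-A.
3rd = G; 7th = D.
Counting 5 letters and 7 half steps from G gives a perfect fifth.

perfect fifth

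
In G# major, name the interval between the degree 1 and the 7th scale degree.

The scale runs G# A# B# C# D# E# F##.
That puts G# below F##.
From G# to F## is 11 semitones, exactly the major seventh.

major seventh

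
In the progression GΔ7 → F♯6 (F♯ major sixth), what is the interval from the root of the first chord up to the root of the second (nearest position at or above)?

major 7th

The root of GΔ7 is G; the root of F♯6 (F♯ major sixth) is F♯.
From G to F♯ is 11 semitones, exactly the major seventh.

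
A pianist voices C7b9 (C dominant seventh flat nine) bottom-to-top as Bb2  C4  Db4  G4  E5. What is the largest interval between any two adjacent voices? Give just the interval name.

major ninth

Adjacent intervals: Bb2→C4 = major ninth; C4→Db4 = minor second; Db4→G4 = augmented fourth; G4→E5 = major sixth.
The largest is Bb2 to C4, a major ninth (14 semitones).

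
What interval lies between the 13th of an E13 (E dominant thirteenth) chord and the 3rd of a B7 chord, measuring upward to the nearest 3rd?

major second

The 13th of E13 (E dominant thirteenth) is C#; the 3rd of B7 is D#.
Counting 2 letters and 2 half steps from C# gives a major second.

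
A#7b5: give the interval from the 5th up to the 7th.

The chord tones of A# dominant seventh flat five are A# C## E G#.
So we need the interval from E up to G#.
Counting 3 letters and 4 half steps from E gives a major third.

major 3rd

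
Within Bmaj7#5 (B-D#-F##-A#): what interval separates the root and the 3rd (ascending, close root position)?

The root is B and the 3rd is D#.
From B to D# is 4 semitones, exactly the major third.

major 3rd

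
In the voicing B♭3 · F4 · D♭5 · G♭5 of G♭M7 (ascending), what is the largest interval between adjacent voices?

minor sixth

Adjacent intervals: B♭3→F4 = perfect fifth; F4→D♭5 = minor sixth; D♭5→G♭5 = perfect fourth.
The largest is F4 to D♭5, a minor sixth (8 semitones).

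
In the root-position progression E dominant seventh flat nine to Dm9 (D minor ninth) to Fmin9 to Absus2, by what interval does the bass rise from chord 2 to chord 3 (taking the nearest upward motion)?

minor third

The roots are D and F.
3 letter names make it a third; at 3 semitones (a half step narrower than major) the quality is minor.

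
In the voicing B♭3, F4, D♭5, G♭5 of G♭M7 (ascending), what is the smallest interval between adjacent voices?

Adjacent intervals: B♭3→F4 = perfect fifth; F4→D♭5 = minor sixth; D♭5→G♭5 = perfect fourth.
The smallest is D♭5 to G♭5, a perfect fourth (5 semitones).

perfect 4th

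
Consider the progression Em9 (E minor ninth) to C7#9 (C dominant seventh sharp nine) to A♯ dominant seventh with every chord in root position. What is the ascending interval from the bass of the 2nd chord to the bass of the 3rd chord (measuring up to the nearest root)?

augmented 6th

The roots are C and A♯.
6 letter names make it a sixth; at 10 semitones (a half step wider than major) the quality is augmented.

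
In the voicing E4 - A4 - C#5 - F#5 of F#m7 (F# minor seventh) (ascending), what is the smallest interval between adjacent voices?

major third

Adjacent intervals: E4→A4 = perfect fourth; A4→C#5 = major third; C#5→F#5 = perfect fourth.
The smallest is A4 to C#5, a major third (4 semitones).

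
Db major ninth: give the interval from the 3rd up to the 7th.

P5

Dbmaj9 is spelled Db, F, Ab, C, Eb.
That puts F below C.
F up to C spans 5 letter names and 7 semitones — a perfect fifth.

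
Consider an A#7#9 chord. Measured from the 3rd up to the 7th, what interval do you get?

d5

A# dominant seventh sharp nine is spelled A# C## E# G# B##.
So we need the interval from C## up to G#.
5 letter names make it a fifth; at 6 semitones (a half step narrower than perfect) the quality is diminished.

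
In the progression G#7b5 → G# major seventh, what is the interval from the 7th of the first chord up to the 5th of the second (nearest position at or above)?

The 7th of G#7b5 is F#; the 5th of G# major seventh is D#.
F# up to D# spans 6 letter names and 9 semitones — a major sixth.

major sixth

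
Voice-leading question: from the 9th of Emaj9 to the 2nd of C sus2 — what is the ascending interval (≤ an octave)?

The 9th of Emaj9 is F♯; the 2nd of C sus2 is D.
F♯ up to D is 8 semitones, a half step narrower than a major sixth, so the interval is minor.

minor sixth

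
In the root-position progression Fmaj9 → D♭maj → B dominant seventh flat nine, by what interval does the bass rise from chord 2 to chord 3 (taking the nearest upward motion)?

The roots are D♭ and B.
6 letter names make it a sixth; at 10 semitones (a half step wider than major) the quality is augmented.

augmented 6th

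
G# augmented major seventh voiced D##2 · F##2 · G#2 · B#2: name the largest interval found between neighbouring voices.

major third

Adjacent intervals: D##2→F##2 = minor third; F##2→G#2 = minor second; G#2→B#2 = major third.
The largest is G#2 to B#2, a major third (4 semitones).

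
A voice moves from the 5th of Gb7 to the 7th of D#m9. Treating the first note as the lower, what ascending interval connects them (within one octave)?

Gb7 has Db as its 5th, and D#m9 has C# as its 7th.
7 letter names make it a seventh; at 12 semitones (a half step wider than major) the quality is augmented.

augmented seventh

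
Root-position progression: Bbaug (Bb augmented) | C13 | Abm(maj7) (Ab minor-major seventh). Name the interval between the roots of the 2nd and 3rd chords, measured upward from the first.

m6

The roots are C and Ab.
6 letter names make it a sixth; at 8 semitones (a half step narrower than major) the quality is minor.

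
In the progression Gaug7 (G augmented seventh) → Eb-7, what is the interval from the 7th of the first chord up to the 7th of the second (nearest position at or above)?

minor sixth

Gaug7 (G augmented seventh) has F as its 7th, and Eb-7 has Db as its 7th.
From F to Db: 8 semitones over a sixth = minor.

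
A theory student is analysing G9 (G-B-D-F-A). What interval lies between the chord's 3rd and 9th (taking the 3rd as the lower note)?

So we need the interval from B up to A.
B up to A is 10 semitones, a half step narrower than a major seventh, so the interval is minor.

m7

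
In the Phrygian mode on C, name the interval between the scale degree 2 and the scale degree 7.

Spelling the Phrygian mode on C: C D♭ E♭ F G A♭ B♭.
That puts D♭ below B♭.
From D♭ to B♭ is 9 semitones, exactly the major sixth.

major 6th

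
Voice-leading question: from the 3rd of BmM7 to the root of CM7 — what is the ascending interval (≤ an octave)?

minor seventh

BmM7 has D as its 3rd, and CM7 has C as its root.
7 letter names make it a seventh; at 10 semitones (a half step narrower than major) the quality is minor.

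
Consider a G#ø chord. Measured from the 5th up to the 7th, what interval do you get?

G#m7b5 (G# half-diminished seventh): G#-B-D-F#.
That puts D below F#.
Counting 3 letters and 4 half steps from D gives a major third.

major third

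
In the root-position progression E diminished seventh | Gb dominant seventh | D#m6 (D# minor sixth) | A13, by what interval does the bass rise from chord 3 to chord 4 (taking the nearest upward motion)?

diminished 5th

The roots are D# and A.
D# up to A is 6 semitones, a half step narrower than a perfect fifth, so the interval is diminished.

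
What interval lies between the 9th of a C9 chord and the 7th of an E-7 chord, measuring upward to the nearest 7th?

P1

The 9th of C9 is D; the 7th of E-7 is D.
From D to D is 0 semitones, exactly the perfect unison.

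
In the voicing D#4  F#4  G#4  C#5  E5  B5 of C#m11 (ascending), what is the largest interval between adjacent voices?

perfect fifth

Adjacent intervals: D#4→F#4 = minor third; F#4→G#4 = major second; G#4→C#5 = perfect fourth; C#5→E5 = minor third; E5→B5 = perfect fifth.
The largest is E5 to B5, a perfect fifth (7 semitones).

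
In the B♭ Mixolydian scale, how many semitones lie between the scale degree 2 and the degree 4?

3

The scale is B♭ C D E♭ F G A♭.
C up to E♭ is a minor third — 3 semitones.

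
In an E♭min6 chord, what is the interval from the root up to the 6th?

Spelling the chord: E♭-G♭-B♭-C.
The root is E♭ and the 6th is C.
From E♭ to C is 9 semitones, exactly the major sixth.

M6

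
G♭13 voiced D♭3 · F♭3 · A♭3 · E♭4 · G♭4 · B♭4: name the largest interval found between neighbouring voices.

Adjacent intervals: D♭3→F♭3 = minor third; F♭3→A♭3 = major third; A♭3→E♭4 = perfect fifth; E♭4→G♭4 = minor third; G♭4→B♭4 = major third.
The largest is A♭3 to E♭4, a perfect fifth (7 semitones).

perfect fifth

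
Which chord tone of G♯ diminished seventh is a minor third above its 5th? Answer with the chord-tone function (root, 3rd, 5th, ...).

7th

Spelling the chord: G♯ B D F.
The 5th is D. A minor third above D is F.
F is the chord's 7th.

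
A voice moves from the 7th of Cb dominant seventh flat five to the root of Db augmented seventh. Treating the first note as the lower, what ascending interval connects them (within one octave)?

The 7th of Cb dominant seventh flat five is Bbb; the root of Db augmented seventh is Db.
Bbb up to Db spans 3 letter names and 4 semitones — a major third.

M3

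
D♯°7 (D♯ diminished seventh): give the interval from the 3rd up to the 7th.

Spelling the chord: D♯ F♯ A C.
That puts F♯ below C.
5 letter names make it a fifth; at 6 semitones (a half step narrower than perfect) the quality is diminished.

diminished fifth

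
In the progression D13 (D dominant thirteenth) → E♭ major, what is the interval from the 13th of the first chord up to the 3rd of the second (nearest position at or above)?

m6

The 13th of D13 (D dominant thirteenth) is B; the 3rd of E♭ major is G.
B up to G is 8 semitones, a half step narrower than a major sixth, so the interval is minor.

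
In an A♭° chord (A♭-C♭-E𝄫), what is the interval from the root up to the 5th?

So we need the interval from A♭ up to E𝄫.
A♭ up to E𝄫 is 6 semitones, a half step narrower than a perfect fifth, so the interval is diminished.

diminished 5th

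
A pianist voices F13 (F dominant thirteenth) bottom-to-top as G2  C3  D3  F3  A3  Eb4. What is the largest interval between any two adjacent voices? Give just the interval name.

diminished fifth

Adjacent intervals: G2→C3 = perfect fourth; C3→D3 = major second; D3→F3 = minor third; F3→A3 = major third; A3→Eb4 = diminished fifth.
The largest is A3 to Eb4, a diminished fifth (6 semitones).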